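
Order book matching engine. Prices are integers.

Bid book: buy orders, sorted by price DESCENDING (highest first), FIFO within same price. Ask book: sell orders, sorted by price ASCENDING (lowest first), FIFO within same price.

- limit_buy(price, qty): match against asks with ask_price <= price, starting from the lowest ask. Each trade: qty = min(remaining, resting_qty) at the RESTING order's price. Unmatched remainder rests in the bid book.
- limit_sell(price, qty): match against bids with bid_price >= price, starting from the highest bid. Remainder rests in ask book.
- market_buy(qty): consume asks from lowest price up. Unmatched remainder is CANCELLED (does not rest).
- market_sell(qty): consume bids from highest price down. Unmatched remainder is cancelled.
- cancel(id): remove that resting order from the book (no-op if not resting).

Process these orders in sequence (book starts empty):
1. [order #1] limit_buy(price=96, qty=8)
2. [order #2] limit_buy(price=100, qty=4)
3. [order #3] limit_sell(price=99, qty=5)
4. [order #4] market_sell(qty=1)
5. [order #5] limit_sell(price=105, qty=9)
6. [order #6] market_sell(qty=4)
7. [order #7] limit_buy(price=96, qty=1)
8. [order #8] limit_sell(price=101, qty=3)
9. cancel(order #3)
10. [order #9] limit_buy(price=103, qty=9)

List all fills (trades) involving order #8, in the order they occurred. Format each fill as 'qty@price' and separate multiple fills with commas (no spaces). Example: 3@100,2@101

Answer: 3@101

Derivation:
After op 1 [order #1] limit_buy(price=96, qty=8): fills=none; bids=[#1:8@96] asks=[-]
After op 2 [order #2] limit_buy(price=100, qty=4): fills=none; bids=[#2:4@100 #1:8@96] asks=[-]
After op 3 [order #3] limit_sell(price=99, qty=5): fills=#2x#3:4@100; bids=[#1:8@96] asks=[#3:1@99]
After op 4 [order #4] market_sell(qty=1): fills=#1x#4:1@96; bids=[#1:7@96] asks=[#3:1@99]
After op 5 [order #5] limit_sell(price=105, qty=9): fills=none; bids=[#1:7@96] asks=[#3:1@99 #5:9@105]
After op 6 [order #6] market_sell(qty=4): fills=#1x#6:4@96; bids=[#1:3@96] asks=[#3:1@99 #5:9@105]
After op 7 [order #7] limit_buy(price=96, qty=1): fills=none; bids=[#1:3@96 #7:1@96] asks=[#3:1@99 #5:9@105]
After op 8 [order #8] limit_sell(price=101, qty=3): fills=none; bids=[#1:3@96 #7:1@96] asks=[#3:1@99 #8:3@101 #5:9@105]
After op 9 cancel(order #3): fills=none; bids=[#1:3@96 #7:1@96] asks=[#8:3@101 #5:9@105]
After op 10 [order #9] limit_buy(price=103, qty=9): fills=#9x#8:3@101; bids=[#9:6@103 #1:3@96 #7:1@96] asks=[#5:9@105]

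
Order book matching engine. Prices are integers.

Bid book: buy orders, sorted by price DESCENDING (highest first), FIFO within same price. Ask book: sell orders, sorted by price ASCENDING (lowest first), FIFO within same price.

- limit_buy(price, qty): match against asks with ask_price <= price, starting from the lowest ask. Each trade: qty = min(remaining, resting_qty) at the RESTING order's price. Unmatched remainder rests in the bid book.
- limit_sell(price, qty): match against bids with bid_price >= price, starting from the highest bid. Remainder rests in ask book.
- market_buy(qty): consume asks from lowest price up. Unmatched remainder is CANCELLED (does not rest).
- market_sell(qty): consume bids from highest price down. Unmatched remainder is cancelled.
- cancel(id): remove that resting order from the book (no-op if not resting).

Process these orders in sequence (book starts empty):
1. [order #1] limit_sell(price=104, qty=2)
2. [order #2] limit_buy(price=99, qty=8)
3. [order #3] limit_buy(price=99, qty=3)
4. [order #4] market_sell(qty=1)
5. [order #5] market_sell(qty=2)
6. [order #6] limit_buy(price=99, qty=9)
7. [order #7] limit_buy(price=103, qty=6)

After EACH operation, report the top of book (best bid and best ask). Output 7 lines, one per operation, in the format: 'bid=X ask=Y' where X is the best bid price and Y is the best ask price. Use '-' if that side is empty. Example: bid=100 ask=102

After op 1 [order #1] limit_sell(price=104, qty=2): fills=none; bids=[-] asks=[#1:2@104]
After op 2 [order #2] limit_buy(price=99, qty=8): fills=none; bids=[#2:8@99] asks=[#1:2@104]
After op 3 [order #3] limit_buy(price=99, qty=3): fills=none; bids=[#2:8@99 #3:3@99] asks=[#1:2@104]
After op 4 [order #4] market_sell(qty=1): fills=#2x#4:1@99; bids=[#2:7@99 #3:3@99] asks=[#1:2@104]
After op 5 [order #5] market_sell(qty=2): fills=#2x#5:2@99; bids=[#2:5@99 #3:3@99] asks=[#1:2@104]
After op 6 [order #6] limit_buy(price=99, qty=9): fills=none; bids=[#2:5@99 #3:3@99 #6:9@99] asks=[#1:2@104]
After op 7 [order #7] limit_buy(price=103, qty=6): fills=none; bids=[#7:6@103 #2:5@99 #3:3@99 #6:9@99] asks=[#1:2@104]

Answer: bid=- ask=104
bid=99 ask=104
bid=99 ask=104
bid=99 ask=104
bid=99 ask=104
bid=99 ask=104
bid=103 ask=104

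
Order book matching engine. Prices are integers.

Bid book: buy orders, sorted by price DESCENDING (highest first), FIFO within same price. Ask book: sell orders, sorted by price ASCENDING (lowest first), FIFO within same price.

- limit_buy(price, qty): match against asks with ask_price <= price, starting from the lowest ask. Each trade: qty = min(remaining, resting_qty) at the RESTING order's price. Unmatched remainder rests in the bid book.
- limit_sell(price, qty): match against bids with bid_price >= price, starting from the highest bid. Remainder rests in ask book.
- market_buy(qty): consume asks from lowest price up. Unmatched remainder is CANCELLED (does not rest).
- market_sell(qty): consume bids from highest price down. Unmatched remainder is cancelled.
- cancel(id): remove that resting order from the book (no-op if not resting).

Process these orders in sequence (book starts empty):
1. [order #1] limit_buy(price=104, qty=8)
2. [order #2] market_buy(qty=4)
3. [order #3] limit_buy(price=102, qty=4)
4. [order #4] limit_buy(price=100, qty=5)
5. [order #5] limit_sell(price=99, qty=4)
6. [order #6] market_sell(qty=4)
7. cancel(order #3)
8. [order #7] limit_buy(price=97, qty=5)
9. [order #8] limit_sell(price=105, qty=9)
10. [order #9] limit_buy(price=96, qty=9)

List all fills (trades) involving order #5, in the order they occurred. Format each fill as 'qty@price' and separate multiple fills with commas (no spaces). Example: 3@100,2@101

After op 1 [order #1] limit_buy(price=104, qty=8): fills=none; bids=[#1:8@104] asks=[-]
After op 2 [order #2] market_buy(qty=4): fills=none; bids=[#1:8@104] asks=[-]
After op 3 [order #3] limit_buy(price=102, qty=4): fills=none; bids=[#1:8@104 #3:4@102] asks=[-]
After op 4 [order #4] limit_buy(price=100, qty=5): fills=none; bids=[#1:8@104 #3:4@102 #4:5@100] asks=[-]
After op 5 [order #5] limit_sell(price=99, qty=4): fills=#1x#5:4@104; bids=[#1:4@104 #3:4@102 #4:5@100] asks=[-]
After op 6 [order #6] market_sell(qty=4): fills=#1x#6:4@104; bids=[#3:4@102 #4:5@100] asks=[-]
After op 7 cancel(order #3): fills=none; bids=[#4:5@100] asks=[-]
After op 8 [order #7] limit_buy(price=97, qty=5): fills=none; bids=[#4:5@100 #7:5@97] asks=[-]
After op 9 [order #8] limit_sell(price=105, qty=9): fills=none; bids=[#4:5@100 #7:5@97] asks=[#8:9@105]
After op 10 [order #9] limit_buy(price=96, qty=9): fills=none; bids=[#4:5@100 #7:5@97 #9:9@96] asks=[#8:9@105]

Answer: 4@104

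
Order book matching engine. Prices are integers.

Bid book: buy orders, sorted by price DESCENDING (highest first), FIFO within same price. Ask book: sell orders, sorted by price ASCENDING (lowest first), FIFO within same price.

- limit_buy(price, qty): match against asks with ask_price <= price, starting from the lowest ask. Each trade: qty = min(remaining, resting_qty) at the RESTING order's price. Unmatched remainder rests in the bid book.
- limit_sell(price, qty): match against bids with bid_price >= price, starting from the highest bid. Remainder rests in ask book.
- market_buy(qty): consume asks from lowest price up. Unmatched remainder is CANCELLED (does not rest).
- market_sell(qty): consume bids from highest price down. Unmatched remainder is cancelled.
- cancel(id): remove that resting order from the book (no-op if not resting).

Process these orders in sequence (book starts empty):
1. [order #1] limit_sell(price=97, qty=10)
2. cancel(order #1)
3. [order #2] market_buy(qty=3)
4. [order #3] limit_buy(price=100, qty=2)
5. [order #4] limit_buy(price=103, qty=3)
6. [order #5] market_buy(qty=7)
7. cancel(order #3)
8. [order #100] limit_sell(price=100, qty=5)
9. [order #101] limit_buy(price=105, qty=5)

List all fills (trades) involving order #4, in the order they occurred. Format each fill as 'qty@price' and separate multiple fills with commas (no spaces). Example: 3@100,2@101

Answer: 3@103

Derivation:
After op 1 [order #1] limit_sell(price=97, qty=10): fills=none; bids=[-] asks=[#1:10@97]
After op 2 cancel(order #1): fills=none; bids=[-] asks=[-]
After op 3 [order #2] market_buy(qty=3): fills=none; bids=[-] asks=[-]
After op 4 [order #3] limit_buy(price=100, qty=2): fills=none; bids=[#3:2@100] asks=[-]
After op 5 [order #4] limit_buy(price=103, qty=3): fills=none; bids=[#4:3@103 #3:2@100] asks=[-]
After op 6 [order #5] market_buy(qty=7): fills=none; bids=[#4:3@103 #3:2@100] asks=[-]
After op 7 cancel(order #3): fills=none; bids=[#4:3@103] asks=[-]
After op 8 [order #100] limit_sell(price=100, qty=5): fills=#4x#100:3@103; bids=[-] asks=[#100:2@100]
After op 9 [order #101] limit_buy(price=105, qty=5): fills=#101x#100:2@100; bids=[#101:3@105] asks=[-]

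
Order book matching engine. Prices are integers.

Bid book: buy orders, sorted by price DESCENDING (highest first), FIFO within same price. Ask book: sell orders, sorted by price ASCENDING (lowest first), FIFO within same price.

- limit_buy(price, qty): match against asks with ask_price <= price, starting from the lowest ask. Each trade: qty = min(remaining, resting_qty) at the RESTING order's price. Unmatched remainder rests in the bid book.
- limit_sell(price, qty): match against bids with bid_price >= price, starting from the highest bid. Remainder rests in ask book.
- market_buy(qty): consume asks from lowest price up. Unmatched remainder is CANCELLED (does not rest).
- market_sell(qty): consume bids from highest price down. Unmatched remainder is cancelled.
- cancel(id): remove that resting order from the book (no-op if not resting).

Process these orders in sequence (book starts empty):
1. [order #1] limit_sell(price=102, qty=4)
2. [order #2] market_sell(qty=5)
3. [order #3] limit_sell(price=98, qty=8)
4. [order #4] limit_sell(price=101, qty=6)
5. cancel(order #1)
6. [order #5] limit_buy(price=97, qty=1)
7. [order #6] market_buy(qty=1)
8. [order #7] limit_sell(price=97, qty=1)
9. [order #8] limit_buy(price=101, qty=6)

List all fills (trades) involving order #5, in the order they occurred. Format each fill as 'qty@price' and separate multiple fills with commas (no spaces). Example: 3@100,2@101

After op 1 [order #1] limit_sell(price=102, qty=4): fills=none; bids=[-] asks=[#1:4@102]
After op 2 [order #2] market_sell(qty=5): fills=none; bids=[-] asks=[#1:4@102]
After op 3 [order #3] limit_sell(price=98, qty=8): fills=none; bids=[-] asks=[#3:8@98 #1:4@102]
After op 4 [order #4] limit_sell(price=101, qty=6): fills=none; bids=[-] asks=[#3:8@98 #4:6@101 #1:4@102]
After op 5 cancel(order #1): fills=none; bids=[-] asks=[#3:8@98 #4:6@101]
After op 6 [order #5] limit_buy(price=97, qty=1): fills=none; bids=[#5:1@97] asks=[#3:8@98 #4:6@101]
After op 7 [order #6] market_buy(qty=1): fills=#6x#3:1@98; bids=[#5:1@97] asks=[#3:7@98 #4:6@101]
After op 8 [order #7] limit_sell(price=97, qty=1): fills=#5x#7:1@97; bids=[-] asks=[#3:7@98 #4:6@101]
After op 9 [order #8] limit_buy(price=101, qty=6): fills=#8x#3:6@98; bids=[-] asks=[#3:1@98 #4:6@101]

Answer: 1@97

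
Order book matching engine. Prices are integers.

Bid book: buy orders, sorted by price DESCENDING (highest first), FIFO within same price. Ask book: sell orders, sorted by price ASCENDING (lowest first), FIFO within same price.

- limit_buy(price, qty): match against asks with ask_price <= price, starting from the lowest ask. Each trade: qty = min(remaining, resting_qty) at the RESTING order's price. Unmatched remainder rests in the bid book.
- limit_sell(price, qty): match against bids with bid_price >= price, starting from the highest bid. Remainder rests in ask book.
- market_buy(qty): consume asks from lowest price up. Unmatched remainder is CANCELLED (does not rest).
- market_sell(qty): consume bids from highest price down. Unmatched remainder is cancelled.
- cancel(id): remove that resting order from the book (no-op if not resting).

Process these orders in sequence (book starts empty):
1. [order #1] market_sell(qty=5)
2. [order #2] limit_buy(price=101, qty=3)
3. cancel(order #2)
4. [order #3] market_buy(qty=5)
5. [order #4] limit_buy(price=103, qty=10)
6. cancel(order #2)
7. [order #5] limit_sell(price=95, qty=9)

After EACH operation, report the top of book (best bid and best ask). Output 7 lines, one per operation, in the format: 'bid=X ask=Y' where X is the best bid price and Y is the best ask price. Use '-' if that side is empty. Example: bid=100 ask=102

After op 1 [order #1] market_sell(qty=5): fills=none; bids=[-] asks=[-]
After op 2 [order #2] limit_buy(price=101, qty=3): fills=none; bids=[#2:3@101] asks=[-]
After op 3 cancel(order #2): fills=none; bids=[-] asks=[-]
After op 4 [order #3] market_buy(qty=5): fills=none; bids=[-] asks=[-]
After op 5 [order #4] limit_buy(price=103, qty=10): fills=none; bids=[#4:10@103] asks=[-]
After op 6 cancel(order #2): fills=none; bids=[#4:10@103] asks=[-]
After op 7 [order #5] limit_sell(price=95, qty=9): fills=#4x#5:9@103; bids=[#4:1@103] asks=[-]

Answer: bid=- ask=-
bid=101 ask=-
bid=- ask=-
bid=- ask=-
bid=103 ask=-
bid=103 ask=-
bid=103 ask=-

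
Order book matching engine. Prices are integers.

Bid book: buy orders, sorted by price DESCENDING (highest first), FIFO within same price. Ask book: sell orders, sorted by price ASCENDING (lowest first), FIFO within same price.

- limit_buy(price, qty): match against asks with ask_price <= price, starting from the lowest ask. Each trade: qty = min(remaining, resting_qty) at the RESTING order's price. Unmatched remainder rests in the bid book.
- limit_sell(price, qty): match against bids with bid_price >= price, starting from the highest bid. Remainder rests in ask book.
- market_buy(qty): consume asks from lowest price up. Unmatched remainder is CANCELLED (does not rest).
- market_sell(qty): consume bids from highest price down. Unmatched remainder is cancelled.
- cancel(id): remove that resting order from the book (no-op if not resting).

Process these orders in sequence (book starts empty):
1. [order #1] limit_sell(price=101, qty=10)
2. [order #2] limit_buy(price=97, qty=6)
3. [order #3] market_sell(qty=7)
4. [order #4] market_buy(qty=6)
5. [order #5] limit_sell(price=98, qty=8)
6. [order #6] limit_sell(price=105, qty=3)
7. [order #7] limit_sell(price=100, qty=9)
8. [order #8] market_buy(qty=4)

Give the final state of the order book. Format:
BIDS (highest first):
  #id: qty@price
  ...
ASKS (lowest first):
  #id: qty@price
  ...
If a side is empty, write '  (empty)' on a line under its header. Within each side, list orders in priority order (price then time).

Answer: BIDS (highest first):
  (empty)
ASKS (lowest first):
  #5: 4@98
  #7: 9@100
  #1: 4@101
  #6: 3@105

Derivation:
After op 1 [order #1] limit_sell(price=101, qty=10): fills=none; bids=[-] asks=[#1:10@101]
After op 2 [order #2] limit_buy(price=97, qty=6): fills=none; bids=[#2:6@97] asks=[#1:10@101]
After op 3 [order #3] market_sell(qty=7): fills=#2x#3:6@97; bids=[-] asks=[#1:10@101]
After op 4 [order #4] market_buy(qty=6): fills=#4x#1:6@101; bids=[-] asks=[#1:4@101]
After op 5 [order #5] limit_sell(price=98, qty=8): fills=none; bids=[-] asks=[#5:8@98 #1:4@101]
After op 6 [order #6] limit_sell(price=105, qty=3): fills=none; bids=[-] asks=[#5:8@98 #1:4@101 #6:3@105]
After op 7 [order #7] limit_sell(price=100, qty=9): fills=none; bids=[-] asks=[#5:8@98 #7:9@100 #1:4@101 #6:3@105]
After op 8 [order #8] market_buy(qty=4): fills=#8x#5:4@98; bids=[-] asks=[#5:4@98 #7:9@100 #1:4@101 #6:3@105]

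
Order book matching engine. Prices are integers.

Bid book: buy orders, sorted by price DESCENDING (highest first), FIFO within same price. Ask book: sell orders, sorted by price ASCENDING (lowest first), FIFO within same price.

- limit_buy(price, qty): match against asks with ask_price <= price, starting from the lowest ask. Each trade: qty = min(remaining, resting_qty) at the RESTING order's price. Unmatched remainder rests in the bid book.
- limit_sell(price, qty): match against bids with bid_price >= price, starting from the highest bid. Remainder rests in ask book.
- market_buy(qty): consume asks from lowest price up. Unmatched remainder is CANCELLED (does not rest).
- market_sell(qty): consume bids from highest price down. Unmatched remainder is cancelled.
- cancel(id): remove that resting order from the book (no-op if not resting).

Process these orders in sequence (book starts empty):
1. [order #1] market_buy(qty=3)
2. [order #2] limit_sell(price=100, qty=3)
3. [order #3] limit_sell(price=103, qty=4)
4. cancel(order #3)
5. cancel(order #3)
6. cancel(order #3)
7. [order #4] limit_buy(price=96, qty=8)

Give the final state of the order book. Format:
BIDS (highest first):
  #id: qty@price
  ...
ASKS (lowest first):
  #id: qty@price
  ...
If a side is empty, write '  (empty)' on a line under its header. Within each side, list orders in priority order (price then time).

Answer: BIDS (highest first):
  #4: 8@96
ASKS (lowest first):
  #2: 3@100

Derivation:
After op 1 [order #1] market_buy(qty=3): fills=none; bids=[-] asks=[-]
After op 2 [order #2] limit_sell(price=100, qty=3): fills=none; bids=[-] asks=[#2:3@100]
After op 3 [order #3] limit_sell(price=103, qty=4): fills=none; bids=[-] asks=[#2:3@100 #3:4@103]
After op 4 cancel(order #3): fills=none; bids=[-] asks=[#2:3@100]
After op 5 cancel(order #3): fills=none; bids=[-] asks=[#2:3@100]
After op 6 cancel(order #3): fills=none; bids=[-] asks=[#2:3@100]
After op 7 [order #4] limit_buy(price=96, qty=8): fills=none; bids=[#4:8@96] asks=[#2:3@100]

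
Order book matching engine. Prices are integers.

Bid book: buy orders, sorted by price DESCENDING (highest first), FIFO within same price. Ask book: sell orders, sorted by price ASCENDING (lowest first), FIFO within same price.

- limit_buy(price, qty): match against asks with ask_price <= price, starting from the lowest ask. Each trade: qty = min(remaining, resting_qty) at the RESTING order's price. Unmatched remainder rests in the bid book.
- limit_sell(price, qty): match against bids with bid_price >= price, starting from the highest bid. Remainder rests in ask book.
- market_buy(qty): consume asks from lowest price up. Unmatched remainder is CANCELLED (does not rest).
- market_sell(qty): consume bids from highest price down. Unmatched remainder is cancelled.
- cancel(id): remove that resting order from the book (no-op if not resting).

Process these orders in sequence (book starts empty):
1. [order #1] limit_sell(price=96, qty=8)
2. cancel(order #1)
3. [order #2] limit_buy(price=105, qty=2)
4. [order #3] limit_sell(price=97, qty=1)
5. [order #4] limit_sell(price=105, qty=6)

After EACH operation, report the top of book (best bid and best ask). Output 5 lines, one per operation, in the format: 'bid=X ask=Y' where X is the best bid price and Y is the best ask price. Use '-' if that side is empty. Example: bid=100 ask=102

After op 1 [order #1] limit_sell(price=96, qty=8): fills=none; bids=[-] asks=[#1:8@96]
After op 2 cancel(order #1): fills=none; bids=[-] asks=[-]
After op 3 [order #2] limit_buy(price=105, qty=2): fills=none; bids=[#2:2@105] asks=[-]
After op 4 [order #3] limit_sell(price=97, qty=1): fills=#2x#3:1@105; bids=[#2:1@105] asks=[-]
After op 5 [order #4] limit_sell(price=105, qty=6): fills=#2x#4:1@105; bids=[-] asks=[#4:5@105]

Answer: bid=- ask=96
bid=- ask=-
bid=105 ask=-
bid=105 ask=-
bid=- ask=105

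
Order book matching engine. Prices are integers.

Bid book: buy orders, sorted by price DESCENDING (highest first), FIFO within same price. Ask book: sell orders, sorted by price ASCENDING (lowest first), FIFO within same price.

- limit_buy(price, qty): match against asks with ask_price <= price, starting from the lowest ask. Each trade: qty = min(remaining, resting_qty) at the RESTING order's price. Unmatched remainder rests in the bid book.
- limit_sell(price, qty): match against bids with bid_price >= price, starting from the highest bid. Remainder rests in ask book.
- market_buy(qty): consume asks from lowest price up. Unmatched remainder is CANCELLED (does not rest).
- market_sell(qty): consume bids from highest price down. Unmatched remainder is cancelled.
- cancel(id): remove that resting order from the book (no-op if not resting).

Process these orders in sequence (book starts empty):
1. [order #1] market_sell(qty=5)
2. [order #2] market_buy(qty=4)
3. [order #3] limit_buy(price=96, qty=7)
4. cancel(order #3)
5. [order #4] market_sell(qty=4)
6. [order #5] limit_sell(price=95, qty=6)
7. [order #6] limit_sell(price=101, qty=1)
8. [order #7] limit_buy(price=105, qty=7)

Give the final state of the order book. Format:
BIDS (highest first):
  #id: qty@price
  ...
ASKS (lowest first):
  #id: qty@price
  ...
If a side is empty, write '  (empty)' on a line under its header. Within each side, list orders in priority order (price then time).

After op 1 [order #1] market_sell(qty=5): fills=none; bids=[-] asks=[-]
After op 2 [order #2] market_buy(qty=4): fills=none; bids=[-] asks=[-]
After op 3 [order #3] limit_buy(price=96, qty=7): fills=none; bids=[#3:7@96] asks=[-]
After op 4 cancel(order #3): fills=none; bids=[-] asks=[-]
After op 5 [order #4] market_sell(qty=4): fills=none; bids=[-] asks=[-]
After op 6 [order #5] limit_sell(price=95, qty=6): fills=none; bids=[-] asks=[#5:6@95]
After op 7 [order #6] limit_sell(price=101, qty=1): fills=none; bids=[-] asks=[#5:6@95 #6:1@101]
After op 8 [order #7] limit_buy(price=105, qty=7): fills=#7x#5:6@95 #7x#6:1@101; bids=[-] asks=[-]

Answer: BIDS (highest first):
  (empty)
ASKS (lowest first):
  (empty)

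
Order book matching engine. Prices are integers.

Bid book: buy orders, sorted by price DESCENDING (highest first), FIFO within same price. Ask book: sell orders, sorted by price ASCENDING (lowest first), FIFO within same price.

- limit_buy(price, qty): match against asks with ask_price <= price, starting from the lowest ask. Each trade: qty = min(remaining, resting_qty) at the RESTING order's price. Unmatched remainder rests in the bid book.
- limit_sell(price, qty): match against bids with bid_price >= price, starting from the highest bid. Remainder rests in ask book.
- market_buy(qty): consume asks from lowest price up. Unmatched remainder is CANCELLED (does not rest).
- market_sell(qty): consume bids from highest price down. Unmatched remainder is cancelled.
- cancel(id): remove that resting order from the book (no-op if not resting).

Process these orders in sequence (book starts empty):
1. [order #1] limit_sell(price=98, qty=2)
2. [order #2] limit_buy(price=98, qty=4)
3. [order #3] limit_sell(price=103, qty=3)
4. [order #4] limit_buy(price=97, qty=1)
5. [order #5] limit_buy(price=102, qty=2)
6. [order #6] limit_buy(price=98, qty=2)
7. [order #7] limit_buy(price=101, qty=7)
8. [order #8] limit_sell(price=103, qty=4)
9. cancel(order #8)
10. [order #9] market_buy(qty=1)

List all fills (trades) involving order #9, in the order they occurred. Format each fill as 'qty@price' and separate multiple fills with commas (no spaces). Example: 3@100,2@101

Answer: 1@103

Derivation:
After op 1 [order #1] limit_sell(price=98, qty=2): fills=none; bids=[-] asks=[#1:2@98]
After op 2 [order #2] limit_buy(price=98, qty=4): fills=#2x#1:2@98; bids=[#2:2@98] asks=[-]
After op 3 [order #3] limit_sell(price=103, qty=3): fills=none; bids=[#2:2@98] asks=[#3:3@103]
After op 4 [order #4] limit_buy(price=97, qty=1): fills=none; bids=[#2:2@98 #4:1@97] asks=[#3:3@103]
After op 5 [order #5] limit_buy(price=102, qty=2): fills=none; bids=[#5:2@102 #2:2@98 #4:1@97] asks=[#3:3@103]
After op 6 [order #6] limit_buy(price=98, qty=2): fills=none; bids=[#5:2@102 #2:2@98 #6:2@98 #4:1@97] asks=[#3:3@103]
After op 7 [order #7] limit_buy(price=101, qty=7): fills=none; bids=[#5:2@102 #7:7@101 #2:2@98 #6:2@98 #4:1@97] asks=[#3:3@103]
After op 8 [order #8] limit_sell(price=103, qty=4): fills=none; bids=[#5:2@102 #7:7@101 #2:2@98 #6:2@98 #4:1@97] asks=[#3:3@103 #8:4@103]
After op 9 cancel(order #8): fills=none; bids=[#5:2@102 #7:7@101 #2:2@98 #6:2@98 #4:1@97] asks=[#3:3@103]
After op 10 [order #9] market_buy(qty=1): fills=#9x#3:1@103; bids=[#5:2@102 #7:7@101 #2:2@98 #6:2@98 #4:1@97] asks=[#3:2@103]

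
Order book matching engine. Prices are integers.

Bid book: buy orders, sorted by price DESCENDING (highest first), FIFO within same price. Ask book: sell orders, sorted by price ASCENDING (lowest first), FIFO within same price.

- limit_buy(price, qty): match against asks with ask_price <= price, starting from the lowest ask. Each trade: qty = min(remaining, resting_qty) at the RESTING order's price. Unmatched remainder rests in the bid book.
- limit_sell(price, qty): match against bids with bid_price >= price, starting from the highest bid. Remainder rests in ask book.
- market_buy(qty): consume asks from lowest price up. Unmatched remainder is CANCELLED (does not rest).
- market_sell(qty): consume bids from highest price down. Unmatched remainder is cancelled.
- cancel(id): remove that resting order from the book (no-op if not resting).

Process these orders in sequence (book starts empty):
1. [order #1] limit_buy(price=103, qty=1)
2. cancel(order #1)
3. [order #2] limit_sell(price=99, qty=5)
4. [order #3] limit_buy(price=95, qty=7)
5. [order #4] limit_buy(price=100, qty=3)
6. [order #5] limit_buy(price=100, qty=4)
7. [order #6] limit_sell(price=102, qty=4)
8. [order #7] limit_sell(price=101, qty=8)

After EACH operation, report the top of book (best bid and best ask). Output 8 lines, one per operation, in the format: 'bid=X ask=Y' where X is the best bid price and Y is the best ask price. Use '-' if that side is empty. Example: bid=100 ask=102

Answer: bid=103 ask=-
bid=- ask=-
bid=- ask=99
bid=95 ask=99
bid=95 ask=99
bid=100 ask=-
bid=100 ask=102
bid=100 ask=101

Derivation:
After op 1 [order #1] limit_buy(price=103, qty=1): fills=none; bids=[#1:1@103] asks=[-]
After op 2 cancel(order #1): fills=none; bids=[-] asks=[-]
After op 3 [order #2] limit_sell(price=99, qty=5): fills=none; bids=[-] asks=[#2:5@99]
After op 4 [order #3] limit_buy(price=95, qty=7): fills=none; bids=[#3:7@95] asks=[#2:5@99]
After op 5 [order #4] limit_buy(price=100, qty=3): fills=#4x#2:3@99; bids=[#3:7@95] asks=[#2:2@99]
After op 6 [order #5] limit_buy(price=100, qty=4): fills=#5x#2:2@99; bids=[#5:2@100 #3:7@95] asks=[-]
After op 7 [order #6] limit_sell(price=102, qty=4): fills=none; bids=[#5:2@100 #3:7@95] asks=[#6:4@102]
After op 8 [order #7] limit_sell(price=101, qty=8): fills=none; bids=[#5:2@100 #3:7@95] asks=[#7:8@101 #6:4@102]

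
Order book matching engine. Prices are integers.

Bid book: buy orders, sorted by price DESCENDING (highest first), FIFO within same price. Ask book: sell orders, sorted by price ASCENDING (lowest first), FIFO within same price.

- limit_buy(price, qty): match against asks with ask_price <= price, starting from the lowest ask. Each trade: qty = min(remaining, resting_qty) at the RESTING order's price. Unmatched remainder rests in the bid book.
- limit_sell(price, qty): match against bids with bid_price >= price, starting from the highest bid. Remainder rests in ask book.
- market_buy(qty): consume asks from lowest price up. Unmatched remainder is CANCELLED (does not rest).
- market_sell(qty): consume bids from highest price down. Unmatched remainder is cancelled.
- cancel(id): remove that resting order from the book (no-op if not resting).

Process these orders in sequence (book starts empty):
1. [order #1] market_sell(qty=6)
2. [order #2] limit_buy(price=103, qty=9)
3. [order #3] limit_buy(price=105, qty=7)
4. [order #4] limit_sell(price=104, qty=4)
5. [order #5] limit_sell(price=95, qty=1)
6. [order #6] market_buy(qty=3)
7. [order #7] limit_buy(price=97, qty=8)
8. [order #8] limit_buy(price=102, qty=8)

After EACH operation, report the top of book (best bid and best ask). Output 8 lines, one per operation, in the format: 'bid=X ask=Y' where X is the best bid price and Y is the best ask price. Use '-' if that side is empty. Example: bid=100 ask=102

After op 1 [order #1] market_sell(qty=6): fills=none; bids=[-] asks=[-]
After op 2 [order #2] limit_buy(price=103, qty=9): fills=none; bids=[#2:9@103] asks=[-]
After op 3 [order #3] limit_buy(price=105, qty=7): fills=none; bids=[#3:7@105 #2:9@103] asks=[-]
After op 4 [order #4] limit_sell(price=104, qty=4): fills=#3x#4:4@105; bids=[#3:3@105 #2:9@103] asks=[-]
After op 5 [order #5] limit_sell(price=95, qty=1): fills=#3x#5:1@105; bids=[#3:2@105 #2:9@103] asks=[-]
After op 6 [order #6] market_buy(qty=3): fills=none; bids=[#3:2@105 #2:9@103] asks=[-]
After op 7 [order #7] limit_buy(price=97, qty=8): fills=none; bids=[#3:2@105 #2:9@103 #7:8@97] asks=[-]
After op 8 [order #8] limit_buy(price=102, qty=8): fills=none; bids=[#3:2@105 #2:9@103 #8:8@102 #7:8@97] asks=[-]

Answer: bid=- ask=-
bid=103 ask=-
bid=105 ask=-
bid=105 ask=-
bid=105 ask=-
bid=105 ask=-
bid=105 ask=-
bid=105 ask=-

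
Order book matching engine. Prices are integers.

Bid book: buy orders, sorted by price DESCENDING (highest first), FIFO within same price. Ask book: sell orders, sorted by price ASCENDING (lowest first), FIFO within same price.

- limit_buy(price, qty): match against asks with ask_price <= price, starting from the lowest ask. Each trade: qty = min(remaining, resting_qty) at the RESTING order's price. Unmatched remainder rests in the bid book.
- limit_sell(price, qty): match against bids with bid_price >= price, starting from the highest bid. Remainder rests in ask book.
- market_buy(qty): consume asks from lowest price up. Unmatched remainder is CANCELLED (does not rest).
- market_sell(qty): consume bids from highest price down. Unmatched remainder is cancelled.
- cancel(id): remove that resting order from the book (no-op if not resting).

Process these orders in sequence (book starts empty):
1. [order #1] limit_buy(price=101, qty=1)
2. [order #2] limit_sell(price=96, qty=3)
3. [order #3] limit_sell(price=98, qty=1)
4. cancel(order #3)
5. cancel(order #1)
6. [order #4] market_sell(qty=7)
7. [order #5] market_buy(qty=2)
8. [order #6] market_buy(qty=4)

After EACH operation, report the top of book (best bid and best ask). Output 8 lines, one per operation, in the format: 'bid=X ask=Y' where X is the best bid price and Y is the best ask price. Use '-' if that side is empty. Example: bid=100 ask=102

After op 1 [order #1] limit_buy(price=101, qty=1): fills=none; bids=[#1:1@101] asks=[-]
After op 2 [order #2] limit_sell(price=96, qty=3): fills=#1x#2:1@101; bids=[-] asks=[#2:2@96]
After op 3 [order #3] limit_sell(price=98, qty=1): fills=none; bids=[-] asks=[#2:2@96 #3:1@98]
After op 4 cancel(order #3): fills=none; bids=[-] asks=[#2:2@96]
After op 5 cancel(order #1): fills=none; bids=[-] asks=[#2:2@96]
After op 6 [order #4] market_sell(qty=7): fills=none; bids=[-] asks=[#2:2@96]
After op 7 [order #5] market_buy(qty=2): fills=#5x#2:2@96; bids=[-] asks=[-]
After op 8 [order #6] market_buy(qty=4): fills=none; bids=[-] asks=[-]

Answer: bid=101 ask=-
bid=- ask=96
bid=- ask=96
bid=- ask=96
bid=- ask=96
bid=- ask=96
bid=- ask=-
bid=- ask=-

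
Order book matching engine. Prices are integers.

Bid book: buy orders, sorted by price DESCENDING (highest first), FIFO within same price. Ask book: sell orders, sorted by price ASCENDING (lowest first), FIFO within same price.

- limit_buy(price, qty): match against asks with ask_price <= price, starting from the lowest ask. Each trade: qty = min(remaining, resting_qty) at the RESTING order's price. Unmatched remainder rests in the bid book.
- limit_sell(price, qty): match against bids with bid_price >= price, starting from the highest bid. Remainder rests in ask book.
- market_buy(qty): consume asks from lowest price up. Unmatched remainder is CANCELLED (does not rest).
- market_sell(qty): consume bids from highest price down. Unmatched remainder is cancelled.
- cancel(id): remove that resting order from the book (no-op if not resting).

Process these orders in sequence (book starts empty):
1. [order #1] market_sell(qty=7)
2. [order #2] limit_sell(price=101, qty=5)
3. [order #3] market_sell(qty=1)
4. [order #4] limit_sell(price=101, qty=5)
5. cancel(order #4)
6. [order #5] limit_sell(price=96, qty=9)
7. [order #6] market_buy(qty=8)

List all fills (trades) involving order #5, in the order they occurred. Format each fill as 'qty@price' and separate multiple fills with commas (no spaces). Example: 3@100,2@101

After op 1 [order #1] market_sell(qty=7): fills=none; bids=[-] asks=[-]
After op 2 [order #2] limit_sell(price=101, qty=5): fills=none; bids=[-] asks=[#2:5@101]
After op 3 [order #3] market_sell(qty=1): fills=none; bids=[-] asks=[#2:5@101]
After op 4 [order #4] limit_sell(price=101, qty=5): fills=none; bids=[-] asks=[#2:5@101 #4:5@101]
After op 5 cancel(order #4): fills=none; bids=[-] asks=[#2:5@101]
After op 6 [order #5] limit_sell(price=96, qty=9): fills=none; bids=[-] asks=[#5:9@96 #2:5@101]
After op 7 [order #6] market_buy(qty=8): fills=#6x#5:8@96; bids=[-] asks=[#5:1@96 #2:5@101]

Answer: 8@96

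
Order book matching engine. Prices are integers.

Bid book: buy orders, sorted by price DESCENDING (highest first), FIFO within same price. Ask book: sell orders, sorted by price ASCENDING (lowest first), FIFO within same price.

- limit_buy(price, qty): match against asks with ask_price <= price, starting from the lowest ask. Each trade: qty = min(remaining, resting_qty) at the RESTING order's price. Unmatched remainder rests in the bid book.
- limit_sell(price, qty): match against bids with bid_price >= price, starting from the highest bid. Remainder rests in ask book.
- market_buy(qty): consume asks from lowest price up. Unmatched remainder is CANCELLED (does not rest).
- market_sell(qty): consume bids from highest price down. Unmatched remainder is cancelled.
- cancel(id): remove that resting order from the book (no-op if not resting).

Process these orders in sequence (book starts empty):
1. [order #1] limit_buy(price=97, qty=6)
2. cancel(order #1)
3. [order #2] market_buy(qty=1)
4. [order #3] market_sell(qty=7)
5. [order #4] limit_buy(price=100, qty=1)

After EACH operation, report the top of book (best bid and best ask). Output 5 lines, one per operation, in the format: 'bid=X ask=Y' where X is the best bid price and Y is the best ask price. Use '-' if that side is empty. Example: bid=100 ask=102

Answer: bid=97 ask=-
bid=- ask=-
bid=- ask=-
bid=- ask=-
bid=100 ask=-

Derivation:
After op 1 [order #1] limit_buy(price=97, qty=6): fills=none; bids=[#1:6@97] asks=[-]
After op 2 cancel(order #1): fills=none; bids=[-] asks=[-]
After op 3 [order #2] market_buy(qty=1): fills=none; bids=[-] asks=[-]
After op 4 [order #3] market_sell(qty=7): fills=none; bids=[-] asks=[-]
After op 5 [order #4] limit_buy(price=100, qty=1): fills=none; bids=[#4:1@100] asks=[-]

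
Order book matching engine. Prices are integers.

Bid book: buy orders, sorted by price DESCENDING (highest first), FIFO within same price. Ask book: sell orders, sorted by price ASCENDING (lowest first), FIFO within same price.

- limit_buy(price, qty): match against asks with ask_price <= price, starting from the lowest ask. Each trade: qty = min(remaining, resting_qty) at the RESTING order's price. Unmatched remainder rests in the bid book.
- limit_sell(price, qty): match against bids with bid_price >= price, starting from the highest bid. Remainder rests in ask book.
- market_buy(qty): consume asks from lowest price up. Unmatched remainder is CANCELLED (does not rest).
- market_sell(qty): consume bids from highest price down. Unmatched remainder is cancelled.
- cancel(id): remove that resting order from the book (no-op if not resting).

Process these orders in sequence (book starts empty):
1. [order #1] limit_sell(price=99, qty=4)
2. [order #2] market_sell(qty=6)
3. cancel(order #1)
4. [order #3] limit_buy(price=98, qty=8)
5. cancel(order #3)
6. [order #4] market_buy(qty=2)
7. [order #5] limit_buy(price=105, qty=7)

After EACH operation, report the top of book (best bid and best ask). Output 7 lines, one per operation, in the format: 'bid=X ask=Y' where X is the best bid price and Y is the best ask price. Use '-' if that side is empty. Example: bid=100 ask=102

After op 1 [order #1] limit_sell(price=99, qty=4): fills=none; bids=[-] asks=[#1:4@99]
After op 2 [order #2] market_sell(qty=6): fills=none; bids=[-] asks=[#1:4@99]
After op 3 cancel(order #1): fills=none; bids=[-] asks=[-]
After op 4 [order #3] limit_buy(price=98, qty=8): fills=none; bids=[#3:8@98] asks=[-]
After op 5 cancel(order #3): fills=none; bids=[-] asks=[-]
After op 6 [order #4] market_buy(qty=2): fills=none; bids=[-] asks=[-]
After op 7 [order #5] limit_buy(price=105, qty=7): fills=none; bids=[#5:7@105] asks=[-]

Answer: bid=- ask=99
bid=- ask=99
bid=- ask=-
bid=98 ask=-
bid=- ask=-
bid=- ask=-
bid=105 ask=-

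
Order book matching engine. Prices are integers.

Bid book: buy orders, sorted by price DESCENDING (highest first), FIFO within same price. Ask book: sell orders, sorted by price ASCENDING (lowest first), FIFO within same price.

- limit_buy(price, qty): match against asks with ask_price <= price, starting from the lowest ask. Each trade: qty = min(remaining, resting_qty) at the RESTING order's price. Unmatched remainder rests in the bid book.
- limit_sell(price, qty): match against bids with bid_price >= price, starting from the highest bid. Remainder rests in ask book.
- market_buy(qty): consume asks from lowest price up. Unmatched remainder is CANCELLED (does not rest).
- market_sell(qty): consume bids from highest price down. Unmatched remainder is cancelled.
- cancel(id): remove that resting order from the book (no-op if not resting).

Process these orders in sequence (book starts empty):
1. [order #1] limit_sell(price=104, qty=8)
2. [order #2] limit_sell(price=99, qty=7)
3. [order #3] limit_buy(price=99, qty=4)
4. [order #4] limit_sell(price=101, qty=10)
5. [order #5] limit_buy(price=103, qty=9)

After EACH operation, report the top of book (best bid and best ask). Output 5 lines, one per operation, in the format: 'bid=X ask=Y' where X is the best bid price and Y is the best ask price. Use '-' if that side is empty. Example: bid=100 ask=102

After op 1 [order #1] limit_sell(price=104, qty=8): fills=none; bids=[-] asks=[#1:8@104]
After op 2 [order #2] limit_sell(price=99, qty=7): fills=none; bids=[-] asks=[#2:7@99 #1:8@104]
After op 3 [order #3] limit_buy(price=99, qty=4): fills=#3x#2:4@99; bids=[-] asks=[#2:3@99 #1:8@104]
After op 4 [order #4] limit_sell(price=101, qty=10): fills=none; bids=[-] asks=[#2:3@99 #4:10@101 #1:8@104]
After op 5 [order #5] limit_buy(price=103, qty=9): fills=#5x#2:3@99 #5x#4:6@101; bids=[-] asks=[#4:4@101 #1:8@104]

Answer: bid=- ask=104
bid=- ask=99
bid=- ask=99
bid=- ask=99
bid=- ask=101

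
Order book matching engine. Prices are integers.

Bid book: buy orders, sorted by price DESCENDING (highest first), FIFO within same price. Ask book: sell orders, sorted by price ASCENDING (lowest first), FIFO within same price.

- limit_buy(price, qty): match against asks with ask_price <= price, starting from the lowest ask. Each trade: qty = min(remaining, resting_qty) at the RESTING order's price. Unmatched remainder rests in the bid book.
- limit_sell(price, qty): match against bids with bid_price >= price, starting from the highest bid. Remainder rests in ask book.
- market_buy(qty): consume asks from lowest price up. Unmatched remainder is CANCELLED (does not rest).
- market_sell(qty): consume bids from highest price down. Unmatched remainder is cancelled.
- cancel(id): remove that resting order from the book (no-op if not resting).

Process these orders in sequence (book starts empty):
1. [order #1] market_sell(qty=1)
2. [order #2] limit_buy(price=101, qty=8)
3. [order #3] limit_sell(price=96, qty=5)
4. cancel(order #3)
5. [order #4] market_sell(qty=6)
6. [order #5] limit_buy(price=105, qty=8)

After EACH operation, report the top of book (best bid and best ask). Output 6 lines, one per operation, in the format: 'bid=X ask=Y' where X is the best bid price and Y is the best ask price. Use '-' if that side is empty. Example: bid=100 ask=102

After op 1 [order #1] market_sell(qty=1): fills=none; bids=[-] asks=[-]
After op 2 [order #2] limit_buy(price=101, qty=8): fills=none; bids=[#2:8@101] asks=[-]
After op 3 [order #3] limit_sell(price=96, qty=5): fills=#2x#3:5@101; bids=[#2:3@101] asks=[-]
After op 4 cancel(order #3): fills=none; bids=[#2:3@101] asks=[-]
After op 5 [order #4] market_sell(qty=6): fills=#2x#4:3@101; bids=[-] asks=[-]
After op 6 [order #5] limit_buy(price=105, qty=8): fills=none; bids=[#5:8@105] asks=[-]

Answer: bid=- ask=-
bid=101 ask=-
bid=101 ask=-
bid=101 ask=-
bid=- ask=-
bid=105 ask=-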